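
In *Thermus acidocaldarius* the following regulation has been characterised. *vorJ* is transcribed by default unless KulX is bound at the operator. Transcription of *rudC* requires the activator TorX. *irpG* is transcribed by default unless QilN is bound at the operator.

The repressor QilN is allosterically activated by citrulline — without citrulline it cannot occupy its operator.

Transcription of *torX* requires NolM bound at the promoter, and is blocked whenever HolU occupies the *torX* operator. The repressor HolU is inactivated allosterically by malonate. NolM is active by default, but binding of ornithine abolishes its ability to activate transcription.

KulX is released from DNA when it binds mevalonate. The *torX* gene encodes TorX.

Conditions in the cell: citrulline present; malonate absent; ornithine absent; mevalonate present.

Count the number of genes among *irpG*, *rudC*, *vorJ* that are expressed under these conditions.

Citrulline is present, so QilN is active.
With repressor QilN bound, *irpG* is not transcribed.
→ *irpG* is OFF.
Ornithine is absent, so NolM is active.
Malonate is absent, so HolU is active.
With repressor HolU bound, *torX* is not transcribed.
So TorX is not produced.
Required activator TorX is absent, so *rudC* is not transcribed.
→ *rudC* is OFF.
Mevalonate is present, so KulX is inactive.
With no repressor bound, *vorJ* is transcribed.
→ *vorJ* is ON.
1 of the 3 genes is transcribed.

1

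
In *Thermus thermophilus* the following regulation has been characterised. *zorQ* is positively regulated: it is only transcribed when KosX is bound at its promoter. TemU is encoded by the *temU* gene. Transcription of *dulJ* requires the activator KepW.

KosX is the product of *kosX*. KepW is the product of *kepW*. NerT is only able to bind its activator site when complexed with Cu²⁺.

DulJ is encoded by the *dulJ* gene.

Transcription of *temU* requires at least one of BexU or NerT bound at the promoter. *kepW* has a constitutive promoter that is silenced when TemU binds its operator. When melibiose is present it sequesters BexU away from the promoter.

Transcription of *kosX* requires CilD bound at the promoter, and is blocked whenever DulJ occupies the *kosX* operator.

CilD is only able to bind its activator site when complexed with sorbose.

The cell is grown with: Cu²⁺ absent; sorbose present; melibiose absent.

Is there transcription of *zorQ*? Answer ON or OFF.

Melibiose is absent, so BexU is active.
Cu²⁺ is absent, so NerT is inactive.
Activator BexU is present, so *temU* is transcribed.
So TemU is produced and active.
With repressor TemU bound, *kepW* is not transcribed.
So KepW is not produced.
Required activator KepW is absent, so *dulJ* is not transcribed.
So DulJ is not produced.
Sorbose is present, so CilD is active.
No repressor is bound and CilD is active, so *kosX* is transcribed.
So KosX is produced and active.
No repressor is bound and KosX is active, so *zorQ* is transcribed.

ON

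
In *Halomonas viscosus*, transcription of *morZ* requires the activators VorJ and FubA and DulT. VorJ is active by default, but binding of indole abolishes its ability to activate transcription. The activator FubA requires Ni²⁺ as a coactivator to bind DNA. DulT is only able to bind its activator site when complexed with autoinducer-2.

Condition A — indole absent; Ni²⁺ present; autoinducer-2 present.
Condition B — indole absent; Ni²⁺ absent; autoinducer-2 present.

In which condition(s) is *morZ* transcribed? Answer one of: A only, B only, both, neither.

Condition A:
Indole is absent, so VorJ is active.
Ni²⁺ is present, so FubA is active.
Autoinducer-2 is present, so DulT is active.
No repressor is bound and VorJ and FubA and DulT are active, so *morZ* is transcribed.
→ *morZ* is ON in A.
Condition B:
Indole is absent, so VorJ is active.
Ni²⁺ is absent, so FubA is inactive.
Autoinducer-2 is present, so DulT is active.
Required activator FubA is absent, so *morZ* is not transcribed.
→ *morZ* is OFF in B.

A only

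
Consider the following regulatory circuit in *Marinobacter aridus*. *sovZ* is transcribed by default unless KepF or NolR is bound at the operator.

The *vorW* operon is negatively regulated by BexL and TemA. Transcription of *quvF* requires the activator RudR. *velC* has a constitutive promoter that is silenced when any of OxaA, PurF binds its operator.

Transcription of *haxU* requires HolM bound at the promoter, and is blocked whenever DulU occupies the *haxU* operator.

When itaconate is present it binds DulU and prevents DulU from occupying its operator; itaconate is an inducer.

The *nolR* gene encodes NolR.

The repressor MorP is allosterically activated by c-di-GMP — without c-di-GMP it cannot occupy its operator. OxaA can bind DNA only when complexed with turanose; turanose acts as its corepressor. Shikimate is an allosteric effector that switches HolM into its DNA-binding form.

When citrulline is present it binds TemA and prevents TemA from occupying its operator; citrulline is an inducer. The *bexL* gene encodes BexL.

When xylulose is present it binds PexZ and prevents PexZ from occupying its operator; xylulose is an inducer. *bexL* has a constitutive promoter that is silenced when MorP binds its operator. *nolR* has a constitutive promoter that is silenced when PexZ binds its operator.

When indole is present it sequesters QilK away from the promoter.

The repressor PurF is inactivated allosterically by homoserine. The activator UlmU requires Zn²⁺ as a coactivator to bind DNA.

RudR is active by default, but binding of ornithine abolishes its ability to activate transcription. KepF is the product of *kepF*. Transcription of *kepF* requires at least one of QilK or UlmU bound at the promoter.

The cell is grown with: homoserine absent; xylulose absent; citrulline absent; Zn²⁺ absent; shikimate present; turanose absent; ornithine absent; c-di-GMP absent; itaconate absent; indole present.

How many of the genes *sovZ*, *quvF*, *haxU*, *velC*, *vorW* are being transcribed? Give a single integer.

2

Indole is present, so QilK is inactive.
Zn²⁺ is absent, so UlmU is inactive.
No activator is available at the *kepF* promoter, so *kepF* is not transcribed.
So KepF is not produced.
Xylulose is absent, so PexZ is active.
With repressor PexZ bound, *nolR* is not transcribed.
So NolR is not produced.
With no repressor bound, *sovZ* is transcribed.
→ *sovZ* is ON.
Ornithine is absent, so RudR is active.
No repressor is bound and RudR is active, so *quvF* is transcribed.
→ *quvF* is ON.
Itaconate is absent, so DulU is active.
Shikimate is present, so HolM is active.
With repressor DulU bound, *haxU* is not transcribed.
→ *haxU* is OFF.
Turanose is absent, so OxaA is inactive.
Homoserine is absent, so PurF is active.
With repressor PurF bound, *velC* is not transcribed.
→ *velC* is OFF.
c-di-GMP is absent, so MorP is inactive.
With no repressor bound, *bexL* is transcribed.
So BexL is produced and active.
Citrulline is absent, so TemA is active.
With repressor BexL bound, *vorW* is not transcribed.
→ *vorW* is OFF.
2 of the 5 genes are transcribed.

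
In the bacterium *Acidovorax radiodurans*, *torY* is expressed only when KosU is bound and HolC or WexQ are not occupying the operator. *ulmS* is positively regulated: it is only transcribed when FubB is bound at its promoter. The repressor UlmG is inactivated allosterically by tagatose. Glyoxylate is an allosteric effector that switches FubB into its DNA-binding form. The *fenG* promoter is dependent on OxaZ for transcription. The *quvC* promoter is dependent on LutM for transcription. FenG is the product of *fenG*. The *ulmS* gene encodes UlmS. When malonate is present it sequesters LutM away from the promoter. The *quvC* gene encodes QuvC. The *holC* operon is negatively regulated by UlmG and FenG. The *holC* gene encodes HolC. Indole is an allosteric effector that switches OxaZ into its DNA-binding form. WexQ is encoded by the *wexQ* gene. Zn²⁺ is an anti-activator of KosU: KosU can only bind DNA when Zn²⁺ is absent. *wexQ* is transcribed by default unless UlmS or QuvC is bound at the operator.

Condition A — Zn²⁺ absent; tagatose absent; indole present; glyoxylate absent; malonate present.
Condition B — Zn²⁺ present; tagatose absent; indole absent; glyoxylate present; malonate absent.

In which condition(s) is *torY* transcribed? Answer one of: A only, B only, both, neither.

Condition A:
Zn²⁺ is absent, so KosU is active.
Tagatose is absent, so UlmG is active.
Indole is present, so OxaZ is active.
No repressor is bound and OxaZ is active, so *fenG* is transcribed.
So FenG is produced and active.
With repressor UlmG bound, *holC* is not transcribed.
So HolC is not produced.
Glyoxylate is absent, so FubB is inactive.
Required activator FubB is absent, so *ulmS* is not transcribed.
So UlmS is not produced.
Malonate is present, so LutM is inactive.
Required activator LutM is absent, so *quvC* is not transcribed.
So QuvC is not produced.
With no repressor bound, *wexQ* is transcribed.
So WexQ is produced and active.
With repressor WexQ bound, *torY* is not transcribed.
→ *torY* is OFF in A.
Condition B:
Zn²⁺ is present, so KosU is inactive.
Tagatose is absent, so UlmG is active.
Indole is absent, so OxaZ is inactive.
Required activator OxaZ is absent, so *fenG* is not transcribed.
So FenG is not produced.
With repressor UlmG bound, *holC* is not transcribed.
So HolC is not produced.
Glyoxylate is present, so FubB is active.
No repressor is bound and FubB is active, so *ulmS* is transcribed.
So UlmS is produced and active.
Malonate is absent, so LutM is active.
No repressor is bound and LutM is active, so *quvC* is transcribed.
So QuvC is produced and active.
With repressor UlmS bound, *wexQ* is not transcribed.
So WexQ is not produced.
Required activator KosU is absent, so *torY* is not transcribed.
→ *torY* is OFF in B.

neither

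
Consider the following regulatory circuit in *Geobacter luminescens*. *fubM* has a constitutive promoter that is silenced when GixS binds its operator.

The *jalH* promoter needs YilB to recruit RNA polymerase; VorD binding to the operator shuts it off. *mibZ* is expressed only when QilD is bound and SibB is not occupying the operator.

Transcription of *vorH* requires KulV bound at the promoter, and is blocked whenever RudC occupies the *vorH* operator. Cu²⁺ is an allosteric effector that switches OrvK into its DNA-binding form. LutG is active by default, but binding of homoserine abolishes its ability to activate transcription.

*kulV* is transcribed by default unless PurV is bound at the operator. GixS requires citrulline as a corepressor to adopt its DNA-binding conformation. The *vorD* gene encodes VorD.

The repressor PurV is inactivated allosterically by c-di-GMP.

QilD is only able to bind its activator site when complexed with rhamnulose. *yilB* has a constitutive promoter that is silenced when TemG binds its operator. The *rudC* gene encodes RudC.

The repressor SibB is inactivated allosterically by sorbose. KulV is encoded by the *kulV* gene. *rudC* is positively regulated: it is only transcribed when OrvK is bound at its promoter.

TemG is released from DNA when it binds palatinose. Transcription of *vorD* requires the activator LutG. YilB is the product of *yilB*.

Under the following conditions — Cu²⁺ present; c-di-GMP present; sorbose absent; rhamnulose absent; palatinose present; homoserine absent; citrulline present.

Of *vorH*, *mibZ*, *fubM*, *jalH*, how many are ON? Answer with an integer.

0

c-di-GMP is present, so PurV is inactive.
With no repressor bound, *kulV* is transcribed.
So KulV is produced and active.
Cu²⁺ is present, so OrvK is active.
No repressor is bound and OrvK is active, so *rudC* is transcribed.
So RudC is produced and active.
With repressor RudC bound, *vorH* is not transcribed.
→ *vorH* is OFF.
Sorbose is absent, so SibB is active.
Rhamnulose is absent, so QilD is inactive.
With repressor SibB bound, *mibZ* is not transcribed.
→ *mibZ* is OFF.
Citrulline is present, so GixS is active.
With repressor GixS bound, *fubM* is not transcribed.
→ *fubM* is OFF.
Palatinose is present, so TemG is inactive.
With no repressor bound, *yilB* is transcribed.
So YilB is produced and active.
Homoserine is absent, so LutG is active.
No repressor is bound and LutG is active, so *vorD* is transcribed.
So VorD is produced and active.
With repressor VorD bound, *jalH* is not transcribed.
→ *jalH* is OFF.
0 of the 4 genes are transcribed.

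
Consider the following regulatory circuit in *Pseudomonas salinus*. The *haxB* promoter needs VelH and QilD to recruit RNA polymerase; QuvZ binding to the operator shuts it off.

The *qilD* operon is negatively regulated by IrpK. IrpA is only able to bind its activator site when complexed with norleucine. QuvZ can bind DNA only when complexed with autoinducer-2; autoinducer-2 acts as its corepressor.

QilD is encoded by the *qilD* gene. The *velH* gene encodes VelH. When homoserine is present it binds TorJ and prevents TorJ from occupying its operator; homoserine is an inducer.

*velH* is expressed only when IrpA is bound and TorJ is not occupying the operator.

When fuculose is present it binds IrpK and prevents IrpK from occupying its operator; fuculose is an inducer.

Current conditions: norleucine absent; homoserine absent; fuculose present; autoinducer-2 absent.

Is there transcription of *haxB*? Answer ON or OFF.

OFF

Homoserine is absent, so TorJ is active.
Norleucine is absent, so IrpA is inactive.
With repressor TorJ bound, *velH* is not transcribed.
So VelH is not produced.
Autoinducer-2 is absent, so QuvZ is inactive.
Fuculose is present, so IrpK is inactive.
With no repressor bound, *qilD* is transcribed.
So QilD is produced and active.
Required activator VelH is absent, so *haxB* is not transcribed.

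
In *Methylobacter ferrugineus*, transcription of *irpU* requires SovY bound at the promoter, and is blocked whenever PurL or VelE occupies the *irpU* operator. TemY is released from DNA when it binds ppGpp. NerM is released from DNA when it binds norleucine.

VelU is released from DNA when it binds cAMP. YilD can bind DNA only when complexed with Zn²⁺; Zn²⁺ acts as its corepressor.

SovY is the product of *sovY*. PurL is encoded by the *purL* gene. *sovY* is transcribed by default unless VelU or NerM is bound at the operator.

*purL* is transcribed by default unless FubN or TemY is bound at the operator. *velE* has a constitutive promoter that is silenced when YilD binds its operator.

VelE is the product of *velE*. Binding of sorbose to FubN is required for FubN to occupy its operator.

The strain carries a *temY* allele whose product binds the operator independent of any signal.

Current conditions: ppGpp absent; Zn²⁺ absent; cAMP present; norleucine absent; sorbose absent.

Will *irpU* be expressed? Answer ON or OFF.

Sorbose is absent, so FubN is inactive.
TemY is constitutively active in this strain.
With repressor TemY bound, *purL* is not transcribed.
So PurL is not produced.
cAMP is present, so VelU is inactive.
Norleucine is absent, so NerM is active.
With repressor NerM bound, *sovY* is not transcribed.
So SovY is not produced.
Zn²⁺ is absent, so YilD is inactive.
With no repressor bound, *velE* is transcribed.
So VelE is produced and active.
With repressor VelE bound, *irpU* is not transcribed.

OFF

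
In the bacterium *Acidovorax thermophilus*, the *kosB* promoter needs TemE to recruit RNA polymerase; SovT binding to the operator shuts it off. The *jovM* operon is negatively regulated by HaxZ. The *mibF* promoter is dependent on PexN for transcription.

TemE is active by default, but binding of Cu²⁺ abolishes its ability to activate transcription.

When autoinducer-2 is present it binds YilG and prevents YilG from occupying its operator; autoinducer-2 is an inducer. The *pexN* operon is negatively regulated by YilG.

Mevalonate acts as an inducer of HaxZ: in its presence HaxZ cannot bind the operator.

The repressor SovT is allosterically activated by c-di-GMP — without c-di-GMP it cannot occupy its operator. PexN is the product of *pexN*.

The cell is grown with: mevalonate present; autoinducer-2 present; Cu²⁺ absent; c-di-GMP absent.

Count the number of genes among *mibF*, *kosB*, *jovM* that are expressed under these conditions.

3

Autoinducer-2 is present, so YilG is inactive.
With no repressor bound, *pexN* is transcribed.
So PexN is produced and active.
No repressor is bound and PexN is active, so *mibF* is transcribed.
→ *mibF* is ON.
Cu²⁺ is absent, so TemE is active.
c-di-GMP is absent, so SovT is inactive.
No repressor is bound and TemE is active, so *kosB* is transcribed.
→ *kosB* is ON.
Mevalonate is present, so HaxZ is inactive.
With no repressor bound, *jovM* is transcribed.
→ *jovM* is ON.
3 of the 3 genes are transcribed.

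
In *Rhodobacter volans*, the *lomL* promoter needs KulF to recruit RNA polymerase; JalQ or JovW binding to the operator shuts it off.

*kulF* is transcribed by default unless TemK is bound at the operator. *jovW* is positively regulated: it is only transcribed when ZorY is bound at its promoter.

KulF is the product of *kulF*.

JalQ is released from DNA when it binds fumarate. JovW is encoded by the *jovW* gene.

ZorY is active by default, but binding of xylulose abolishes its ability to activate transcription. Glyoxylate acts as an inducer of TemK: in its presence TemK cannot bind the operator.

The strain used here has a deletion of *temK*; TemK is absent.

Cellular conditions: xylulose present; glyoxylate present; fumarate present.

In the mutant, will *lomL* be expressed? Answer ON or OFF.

TemK is non-functional in this strain, so it has no effect.
With no repressor bound, *kulF* is transcribed.
So KulF is produced and active.
Fumarate is present, so JalQ is inactive.
Xylulose is present, so ZorY is inactive.
Required activator ZorY is absent, so *jovW* is not transcribed.
So JovW is not produced.
No repressor is bound and KulF is active, so *lomL* is transcribed.

ON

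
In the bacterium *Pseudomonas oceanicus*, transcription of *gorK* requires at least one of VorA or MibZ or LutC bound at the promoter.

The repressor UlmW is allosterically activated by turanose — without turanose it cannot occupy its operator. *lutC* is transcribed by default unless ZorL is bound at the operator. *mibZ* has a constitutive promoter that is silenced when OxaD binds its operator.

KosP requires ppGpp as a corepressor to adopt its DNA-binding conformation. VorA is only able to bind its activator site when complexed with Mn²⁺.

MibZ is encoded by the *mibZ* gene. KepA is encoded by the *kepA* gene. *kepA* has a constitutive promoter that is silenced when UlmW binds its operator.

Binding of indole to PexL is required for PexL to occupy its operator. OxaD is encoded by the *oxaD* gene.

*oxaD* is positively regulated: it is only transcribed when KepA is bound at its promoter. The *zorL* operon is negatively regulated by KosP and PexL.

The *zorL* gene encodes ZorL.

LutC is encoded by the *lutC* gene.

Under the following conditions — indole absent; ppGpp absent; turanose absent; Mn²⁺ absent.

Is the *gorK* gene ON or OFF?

Mn²⁺ is absent, so VorA is inactive.
Turanose is absent, so UlmW is inactive.
With no repressor bound, *kepA* is transcribed.
So KepA is produced and active.
No repressor is bound and KepA is active, so *oxaD* is transcribed.
So OxaD is produced and active.
With repressor OxaD bound, *mibZ* is not transcribed.
So MibZ is not produced.
ppGpp is absent, so KosP is inactive.
Indole is absent, so PexL is inactive.
With no repressor bound, *zorL* is transcribed.
So ZorL is produced and active.
With repressor ZorL bound, *lutC* is not transcribed.
So LutC is not produced.
No activator is available at the *gorK* promoter, so *gorK* is not transcribed.

OFF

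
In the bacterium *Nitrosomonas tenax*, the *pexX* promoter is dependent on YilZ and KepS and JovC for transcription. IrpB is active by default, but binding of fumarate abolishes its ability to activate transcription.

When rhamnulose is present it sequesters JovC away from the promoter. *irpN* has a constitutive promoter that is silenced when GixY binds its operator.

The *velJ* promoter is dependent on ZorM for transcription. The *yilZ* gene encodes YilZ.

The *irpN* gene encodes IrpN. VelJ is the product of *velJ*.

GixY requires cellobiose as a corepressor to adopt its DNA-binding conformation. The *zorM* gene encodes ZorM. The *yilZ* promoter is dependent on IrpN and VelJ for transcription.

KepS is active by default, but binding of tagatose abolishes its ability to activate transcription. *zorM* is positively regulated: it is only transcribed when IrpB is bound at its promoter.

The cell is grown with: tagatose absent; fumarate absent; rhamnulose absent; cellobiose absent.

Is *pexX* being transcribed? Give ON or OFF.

ON

Cellobiose is absent, so GixY is inactive.
With no repressor bound, *irpN* is transcribed.
So IrpN is produced and active.
Fumarate is absent, so IrpB is active.
No repressor is bound and IrpB is active, so *zorM* is transcribed.
So ZorM is produced and active.
No repressor is bound and ZorM is active, so *velJ* is transcribed.
So VelJ is produced and active.
No repressor is bound and IrpN and VelJ are active, so *yilZ* is transcribed.
So YilZ is produced and active.
Tagatose is absent, so KepS is active.
Rhamnulose is absent, so JovC is active.
No repressor is bound and YilZ and KepS and JovC are active, so *pexX* is transcribed.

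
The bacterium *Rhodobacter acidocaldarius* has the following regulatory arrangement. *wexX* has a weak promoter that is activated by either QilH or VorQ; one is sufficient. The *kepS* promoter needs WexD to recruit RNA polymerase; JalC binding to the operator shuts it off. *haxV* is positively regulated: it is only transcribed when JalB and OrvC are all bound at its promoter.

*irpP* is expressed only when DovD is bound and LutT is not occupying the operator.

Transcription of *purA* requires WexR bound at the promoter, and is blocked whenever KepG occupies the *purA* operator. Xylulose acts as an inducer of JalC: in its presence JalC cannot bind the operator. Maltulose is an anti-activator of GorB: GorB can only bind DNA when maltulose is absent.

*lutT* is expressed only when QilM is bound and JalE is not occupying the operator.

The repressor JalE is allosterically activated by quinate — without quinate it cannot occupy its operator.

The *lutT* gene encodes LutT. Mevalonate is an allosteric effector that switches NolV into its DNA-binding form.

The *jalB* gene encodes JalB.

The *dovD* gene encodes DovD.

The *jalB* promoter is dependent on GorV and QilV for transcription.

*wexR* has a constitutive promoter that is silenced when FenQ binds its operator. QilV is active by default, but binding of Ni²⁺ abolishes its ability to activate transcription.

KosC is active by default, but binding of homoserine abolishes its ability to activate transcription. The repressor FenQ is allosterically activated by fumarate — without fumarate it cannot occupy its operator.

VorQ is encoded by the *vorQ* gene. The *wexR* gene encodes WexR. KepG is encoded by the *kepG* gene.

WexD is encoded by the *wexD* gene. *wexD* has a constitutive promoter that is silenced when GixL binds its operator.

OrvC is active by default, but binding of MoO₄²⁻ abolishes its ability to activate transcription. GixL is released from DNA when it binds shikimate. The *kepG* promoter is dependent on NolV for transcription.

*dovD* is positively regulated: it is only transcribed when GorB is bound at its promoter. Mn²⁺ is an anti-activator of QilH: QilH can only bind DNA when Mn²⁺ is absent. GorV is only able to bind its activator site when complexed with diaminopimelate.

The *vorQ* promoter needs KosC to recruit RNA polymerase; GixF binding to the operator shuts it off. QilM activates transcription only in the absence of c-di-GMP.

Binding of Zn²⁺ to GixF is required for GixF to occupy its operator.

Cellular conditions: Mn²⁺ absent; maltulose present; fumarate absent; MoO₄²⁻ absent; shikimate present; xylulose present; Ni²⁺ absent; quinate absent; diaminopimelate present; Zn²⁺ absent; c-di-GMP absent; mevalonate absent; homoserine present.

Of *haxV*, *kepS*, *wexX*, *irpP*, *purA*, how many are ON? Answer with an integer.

4

Diaminopimelate is present, so GorV is active.
Ni²⁺ is absent, so QilV is active.
No repressor is bound and GorV and QilV are active, so *jalB* is transcribed.
So JalB is produced and active.
MoO₄²⁻ is absent, so OrvC is active.
No repressor is bound and JalB and OrvC are active, so *haxV* is transcribed.
→ *haxV* is ON.
Shikimate is present, so GixL is inactive.
With no repressor bound, *wexD* is transcribed.
So WexD is produced and active.
Xylulose is present, so JalC is inactive.
No repressor is bound and WexD is active, so *kepS* is transcribed.
→ *kepS* is ON.
Mn²⁺ is absent, so QilH is active.
Homoserine is present, so KosC is inactive.
Zn²⁺ is absent, so GixF is inactive.
Required activator KosC is absent, so *vorQ* is not transcribed.
So VorQ is not produced.
Activator QilH is present, so *wexX* is transcribed.
→ *wexX* is ON.
Maltulose is present, so GorB is inactive.
Required activator GorB is absent, so *dovD* is not transcribed.
So DovD is not produced.
Quinate is absent, so JalE is inactive.
c-di-GMP is absent, so QilM is active.
No repressor is bound and QilM is active, so *lutT* is transcribed.
So LutT is produced and active.
With repressor LutT bound, *irpP* is not transcribed.
→ *irpP* is OFF.
Mevalonate is absent, so NolV is inactive.
Required activator NolV is absent, so *kepG* is not transcribed.
So KepG is not produced.
Fumarate is absent, so FenQ is inactive.
With no repressor bound, *wexR* is transcribed.
So WexR is produced and active.
No repressor is bound and WexR is active, so *purA* is transcribed.
→ *purA* is ON.
4 of the 5 genes are transcribed.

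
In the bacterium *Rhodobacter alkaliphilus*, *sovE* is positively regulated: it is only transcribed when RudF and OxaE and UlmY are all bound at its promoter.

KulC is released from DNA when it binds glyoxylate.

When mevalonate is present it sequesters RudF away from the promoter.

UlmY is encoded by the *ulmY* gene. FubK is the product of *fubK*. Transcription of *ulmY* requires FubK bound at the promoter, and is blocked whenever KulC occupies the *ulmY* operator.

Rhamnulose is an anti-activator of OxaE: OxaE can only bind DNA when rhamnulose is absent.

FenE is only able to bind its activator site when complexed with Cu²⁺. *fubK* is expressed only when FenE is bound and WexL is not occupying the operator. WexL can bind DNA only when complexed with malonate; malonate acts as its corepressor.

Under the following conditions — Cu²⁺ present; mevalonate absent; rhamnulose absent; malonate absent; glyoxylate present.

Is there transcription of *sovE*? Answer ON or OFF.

ON

Mevalonate is absent, so RudF is active.
Rhamnulose is absent, so OxaE is active.
Malonate is absent, so WexL is inactive.
Cu²⁺ is present, so FenE is active.
No repressor is bound and FenE is active, so *fubK* is transcribed.
So FubK is produced and active.
Glyoxylate is present, so KulC is inactive.
No repressor is bound and FubK is active, so *ulmY* is transcribed.
So UlmY is produced and active.
No repressor is bound and RudF and OxaE and UlmY are active, so *sovE* is transcribed.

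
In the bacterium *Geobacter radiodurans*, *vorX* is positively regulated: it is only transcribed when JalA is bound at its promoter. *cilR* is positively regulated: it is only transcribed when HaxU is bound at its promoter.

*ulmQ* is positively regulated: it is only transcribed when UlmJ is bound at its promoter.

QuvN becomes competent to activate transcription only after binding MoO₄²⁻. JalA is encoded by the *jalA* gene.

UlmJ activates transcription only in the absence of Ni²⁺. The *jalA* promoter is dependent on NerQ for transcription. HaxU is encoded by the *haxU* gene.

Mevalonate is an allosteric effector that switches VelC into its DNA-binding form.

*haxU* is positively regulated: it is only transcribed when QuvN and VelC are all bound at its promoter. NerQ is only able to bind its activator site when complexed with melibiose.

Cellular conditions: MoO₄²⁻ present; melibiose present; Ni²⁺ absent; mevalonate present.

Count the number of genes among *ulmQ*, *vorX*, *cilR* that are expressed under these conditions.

3

Ni²⁺ is absent, so UlmJ is active.
No repressor is bound and UlmJ is active, so *ulmQ* is transcribed.
→ *ulmQ* is ON.
Melibiose is present, so NerQ is active.
No repressor is bound and NerQ is active, so *jalA* is transcribed.
So JalA is produced and active.
No repressor is bound and JalA is active, so *vorX* is transcribed.
→ *vorX* is ON.
MoO₄²⁻ is present, so QuvN is active.
Mevalonate is present, so VelC is active.
No repressor is bound and QuvN and VelC are active, so *haxU* is transcribed.
So HaxU is produced and active.
No repressor is bound and HaxU is active, so *cilR* is transcribed.
→ *cilR* is ON.
3 of the 3 genes are transcribed.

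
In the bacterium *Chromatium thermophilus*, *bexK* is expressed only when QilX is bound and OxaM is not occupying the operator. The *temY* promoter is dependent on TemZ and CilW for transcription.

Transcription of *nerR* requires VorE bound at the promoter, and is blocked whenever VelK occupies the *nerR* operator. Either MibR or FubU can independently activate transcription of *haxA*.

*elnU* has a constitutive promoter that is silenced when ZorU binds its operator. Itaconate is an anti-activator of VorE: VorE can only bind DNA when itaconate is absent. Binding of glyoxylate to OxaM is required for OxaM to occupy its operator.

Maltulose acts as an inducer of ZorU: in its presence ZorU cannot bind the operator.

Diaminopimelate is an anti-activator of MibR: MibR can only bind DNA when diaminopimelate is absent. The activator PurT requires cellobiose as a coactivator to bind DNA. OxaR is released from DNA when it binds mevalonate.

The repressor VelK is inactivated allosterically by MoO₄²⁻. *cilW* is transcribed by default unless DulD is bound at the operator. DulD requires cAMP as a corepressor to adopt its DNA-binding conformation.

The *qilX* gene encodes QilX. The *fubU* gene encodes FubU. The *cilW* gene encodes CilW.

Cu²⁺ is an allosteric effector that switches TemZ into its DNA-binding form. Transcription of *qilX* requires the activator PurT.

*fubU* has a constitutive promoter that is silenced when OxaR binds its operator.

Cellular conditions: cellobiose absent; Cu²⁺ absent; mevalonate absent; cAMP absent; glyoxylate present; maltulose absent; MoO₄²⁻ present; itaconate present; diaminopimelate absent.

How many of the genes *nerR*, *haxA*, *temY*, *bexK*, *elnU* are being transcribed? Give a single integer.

MoO₄²⁻ is present, so VelK is inactive.
Itaconate is present, so VorE is inactive.
Required activator VorE is absent, so *nerR* is not transcribed.
→ *nerR* is OFF.
Diaminopimelate is absent, so MibR is active.
Mevalonate is absent, so OxaR is active.
With repressor OxaR bound, *fubU* is not transcribed.
So FubU is not produced.
Activator MibR is present, so *haxA* is transcribed.
→ *haxA* is ON.
Cu²⁺ is absent, so TemZ is inactive.
cAMP is absent, so DulD is inactive.
With no repressor bound, *cilW* is transcribed.
So CilW is produced and active.
Required activator TemZ is absent, so *temY* is not transcribed.
→ *temY* is OFF.
Glyoxylate is present, so OxaM is active.
Cellobiose is absent, so PurT is inactive.
Required activator PurT is absent, so *qilX* is not transcribed.
So QilX is not produced.
With repressor OxaM bound, *bexK* is not transcribed.
→ *bexK* is OFF.
Maltulose is absent, so ZorU is active.
With repressor ZorU bound, *elnU* is not transcribed.
→ *elnU* is OFF.
1 of the 5 genes is transcribed.

1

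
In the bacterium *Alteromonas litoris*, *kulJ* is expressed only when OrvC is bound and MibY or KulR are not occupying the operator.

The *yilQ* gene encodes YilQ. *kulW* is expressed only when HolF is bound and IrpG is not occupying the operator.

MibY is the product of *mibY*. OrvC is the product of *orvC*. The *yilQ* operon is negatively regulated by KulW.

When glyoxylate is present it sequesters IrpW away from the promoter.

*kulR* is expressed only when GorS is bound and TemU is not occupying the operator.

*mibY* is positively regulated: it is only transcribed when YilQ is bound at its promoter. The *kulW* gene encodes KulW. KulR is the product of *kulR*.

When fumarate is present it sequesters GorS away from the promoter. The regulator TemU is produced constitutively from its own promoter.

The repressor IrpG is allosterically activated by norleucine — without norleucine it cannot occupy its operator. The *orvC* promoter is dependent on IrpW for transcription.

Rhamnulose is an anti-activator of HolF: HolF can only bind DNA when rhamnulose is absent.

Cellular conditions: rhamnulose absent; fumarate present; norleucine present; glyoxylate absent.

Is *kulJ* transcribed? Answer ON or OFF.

OFF

Rhamnulose is absent, so HolF is active.
Norleucine is present, so IrpG is active.
With repressor IrpG bound, *kulW* is not transcribed.
So KulW is not produced.
With no repressor bound, *yilQ* is transcribed.
So YilQ is produced and active.
No repressor is bound and YilQ is active, so *mibY* is transcribed.
So MibY is produced and active.
TemU is produced constitutively and is active.
Fumarate is present, so GorS is inactive.
With repressor TemU bound, *kulR* is not transcribed.
So KulR is not produced.
Glyoxylate is absent, so IrpW is active.
No repressor is bound and IrpW is active, so *orvC* is transcribed.
So OrvC is produced and active.
With repressor MibY bound, *kulJ* is not transcribed.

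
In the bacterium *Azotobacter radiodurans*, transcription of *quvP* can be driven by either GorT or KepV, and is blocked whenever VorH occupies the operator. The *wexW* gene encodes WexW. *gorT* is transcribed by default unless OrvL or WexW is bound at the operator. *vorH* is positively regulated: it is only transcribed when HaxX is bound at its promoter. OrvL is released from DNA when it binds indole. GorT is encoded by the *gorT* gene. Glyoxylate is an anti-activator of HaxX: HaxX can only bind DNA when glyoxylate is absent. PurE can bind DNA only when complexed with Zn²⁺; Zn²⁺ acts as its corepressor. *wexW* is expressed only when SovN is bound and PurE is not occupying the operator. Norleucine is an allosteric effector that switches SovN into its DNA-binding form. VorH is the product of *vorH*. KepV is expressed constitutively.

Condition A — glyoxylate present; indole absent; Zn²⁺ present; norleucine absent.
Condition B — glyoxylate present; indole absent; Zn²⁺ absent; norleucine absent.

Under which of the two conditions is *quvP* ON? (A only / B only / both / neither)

both

Condition A:
Glyoxylate is present, so HaxX is inactive.
Required activator HaxX is absent, so *vorH* is not transcribed.
So VorH is not produced.
Indole is absent, so OrvL is active.
Zn²⁺ is present, so PurE is active.
Norleucine is absent, so SovN is inactive.
With repressor PurE bound, *wexW* is not transcribed.
So WexW is not produced.
With repressor OrvL bound, *gorT* is not transcribed.
So GorT is not produced.
KepV is produced constitutively and is active.
Activator KepV is present, so *quvP* is transcribed.
→ *quvP* is ON in A.
Condition B:
Glyoxylate is present, so HaxX is inactive.
Required activator HaxX is absent, so *vorH* is not transcribed.
So VorH is not produced.
Indole is absent, so OrvL is active.
Zn²⁺ is absent, so PurE is inactive.
Norleucine is absent, so SovN is inactive.
Required activator SovN is absent, so *wexW* is not transcribed.
So WexW is not produced.
With repressor OrvL bound, *gorT* is not transcribed.
So GorT is not produced.
KepV is produced constitutively and is active.
Activator KepV is present, so *quvP* is transcribed.
→ *quvP* is ON in B.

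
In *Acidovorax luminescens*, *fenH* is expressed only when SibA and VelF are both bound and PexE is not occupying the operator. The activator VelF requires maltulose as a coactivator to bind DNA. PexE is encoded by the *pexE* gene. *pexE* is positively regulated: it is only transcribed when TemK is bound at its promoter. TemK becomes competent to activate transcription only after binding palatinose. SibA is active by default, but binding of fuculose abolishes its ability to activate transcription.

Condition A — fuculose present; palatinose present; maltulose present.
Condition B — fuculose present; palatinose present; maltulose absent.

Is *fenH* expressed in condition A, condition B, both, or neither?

neither

Condition A:
Fuculose is present, so SibA is inactive.
Palatinose is present, so TemK is active.
No repressor is bound and TemK is active, so *pexE* is transcribed.
So PexE is produced and active.
Maltulose is present, so VelF is active.
With repressor PexE bound, *fenH* is not transcribed.
→ *fenH* is OFF in A.
Condition B:
Fuculose is present, so SibA is inactive.
Palatinose is present, so TemK is active.
No repressor is bound and TemK is active, so *pexE* is transcribed.
So PexE is produced and active.
Maltulose is absent, so VelF is inactive.
With repressor PexE bound, *fenH* is not transcribed.
→ *fenH* is OFF in B.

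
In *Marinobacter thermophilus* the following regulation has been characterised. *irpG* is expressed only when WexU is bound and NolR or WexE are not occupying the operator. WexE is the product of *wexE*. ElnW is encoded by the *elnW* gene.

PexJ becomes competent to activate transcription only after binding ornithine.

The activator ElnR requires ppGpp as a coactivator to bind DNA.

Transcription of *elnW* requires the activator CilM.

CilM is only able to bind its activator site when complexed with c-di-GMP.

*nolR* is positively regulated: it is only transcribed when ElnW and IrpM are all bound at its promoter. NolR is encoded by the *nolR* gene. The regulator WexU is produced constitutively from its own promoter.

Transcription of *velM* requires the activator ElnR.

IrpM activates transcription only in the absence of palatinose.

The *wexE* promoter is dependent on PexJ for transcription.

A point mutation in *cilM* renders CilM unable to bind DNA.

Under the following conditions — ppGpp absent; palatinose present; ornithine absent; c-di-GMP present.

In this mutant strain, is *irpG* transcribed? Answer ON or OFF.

ON

WexU is produced constitutively and is active.
CilM is non-functional in this strain, so it has no effect.
Required activator CilM is absent, so *elnW* is not transcribed.
So ElnW is not produced.
Palatinose is present, so IrpM is inactive.
Required activator ElnW is absent, so *nolR* is not transcribed.
So NolR is not produced.
Ornithine is absent, so PexJ is inactive.
Required activator PexJ is absent, so *wexE* is not transcribed.
So WexE is not produced.
No repressor is bound and WexU is active, so *irpG* is transcribed.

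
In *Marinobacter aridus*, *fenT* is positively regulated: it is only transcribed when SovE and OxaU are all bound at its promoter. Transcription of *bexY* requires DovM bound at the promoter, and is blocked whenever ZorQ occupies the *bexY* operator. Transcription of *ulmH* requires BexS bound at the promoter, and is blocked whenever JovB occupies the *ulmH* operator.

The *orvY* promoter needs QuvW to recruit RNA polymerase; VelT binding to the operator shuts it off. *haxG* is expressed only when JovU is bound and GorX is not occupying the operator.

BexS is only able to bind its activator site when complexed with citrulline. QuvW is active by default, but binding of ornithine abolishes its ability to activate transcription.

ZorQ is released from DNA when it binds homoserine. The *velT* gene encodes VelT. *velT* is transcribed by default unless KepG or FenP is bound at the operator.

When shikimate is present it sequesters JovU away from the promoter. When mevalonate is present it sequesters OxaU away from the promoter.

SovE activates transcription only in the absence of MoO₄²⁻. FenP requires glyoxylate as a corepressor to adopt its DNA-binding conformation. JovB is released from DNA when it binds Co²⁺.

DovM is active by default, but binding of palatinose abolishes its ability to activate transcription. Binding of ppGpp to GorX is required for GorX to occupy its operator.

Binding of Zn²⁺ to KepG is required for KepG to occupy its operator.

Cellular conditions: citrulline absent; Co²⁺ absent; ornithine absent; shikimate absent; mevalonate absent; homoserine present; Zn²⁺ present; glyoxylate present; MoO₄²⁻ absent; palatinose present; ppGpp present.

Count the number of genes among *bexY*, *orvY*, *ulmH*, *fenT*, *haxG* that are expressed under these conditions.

Palatinose is present, so DovM is inactive.
Homoserine is present, so ZorQ is inactive.
Required activator DovM is absent, so *bexY* is not transcribed.
→ *bexY* is OFF.
Ornithine is absent, so QuvW is active.
Zn²⁺ is present, so KepG is active.
Glyoxylate is present, so FenP is active.
With repressor KepG bound, *velT* is not transcribed.
So VelT is not produced.
No repressor is bound and QuvW is active, so *orvY* is transcribed.
→ *orvY* is ON.
Citrulline is absent, so BexS is inactive.
Co²⁺ is absent, so JovB is active.
With repressor JovB bound, *ulmH* is not transcribed.
→ *ulmH* is OFF.
MoO₄²⁻ is absent, so SovE is active.
Mevalonate is absent, so OxaU is active.
No repressor is bound and SovE and OxaU are active, so *fenT* is transcribed.
→ *fenT* is ON.
Shikimate is absent, so JovU is active.
ppGpp is present, so GorX is active.
With repressor GorX bound, *haxG* is not transcribed.
→ *haxG* is OFF.
2 of the 5 genes are transcribed.

2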